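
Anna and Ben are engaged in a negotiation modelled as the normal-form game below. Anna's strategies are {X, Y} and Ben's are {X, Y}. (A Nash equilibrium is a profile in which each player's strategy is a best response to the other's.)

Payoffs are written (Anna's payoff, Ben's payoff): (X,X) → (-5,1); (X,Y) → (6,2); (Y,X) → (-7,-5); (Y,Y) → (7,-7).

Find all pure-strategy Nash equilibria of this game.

none

(X, X): Ben prefers Y (2 > 1) — not an equilibrium.
(X, Y): Anna prefers Y (7 > 6) — not an equilibrium.
(Y, X): Anna prefers X (-5 > -7) — not an equilibrium.
(Y, Y): Ben prefers X (-5 > -7) — not an equilibrium.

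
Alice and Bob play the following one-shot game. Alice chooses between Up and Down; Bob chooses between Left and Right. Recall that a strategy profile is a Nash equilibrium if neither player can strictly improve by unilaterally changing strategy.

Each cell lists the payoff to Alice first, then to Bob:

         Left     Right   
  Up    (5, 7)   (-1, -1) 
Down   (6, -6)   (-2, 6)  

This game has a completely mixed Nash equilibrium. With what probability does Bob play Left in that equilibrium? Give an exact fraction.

Let y be the probability that Bob plays Left. In a completely mixed equilibrium, Alice must be indifferent between Up and Down.
Alice's expected payoff from Up is 5y − (1−y); from Down it is 6y − 2(1−y).
Setting these equal: 6y − 1 = 8y − 2, so y = 1/2.

1/2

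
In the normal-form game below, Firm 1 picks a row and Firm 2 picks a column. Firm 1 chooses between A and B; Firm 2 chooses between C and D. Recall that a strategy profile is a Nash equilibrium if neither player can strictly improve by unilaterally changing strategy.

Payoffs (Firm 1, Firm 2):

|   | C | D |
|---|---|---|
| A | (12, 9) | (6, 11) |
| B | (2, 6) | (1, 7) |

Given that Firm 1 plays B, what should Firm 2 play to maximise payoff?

Against B, Firm 2 earns 6 from C and 7 from D.
So D is the best response.

D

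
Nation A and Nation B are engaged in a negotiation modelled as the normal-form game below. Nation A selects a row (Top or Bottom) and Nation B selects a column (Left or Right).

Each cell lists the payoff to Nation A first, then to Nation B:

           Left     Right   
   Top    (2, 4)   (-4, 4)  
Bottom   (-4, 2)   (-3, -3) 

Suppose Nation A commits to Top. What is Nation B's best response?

either — both Left and Right are best responses

Against Top, Nation B earns 4 from Left and 4 from Right.
So either strategy is a best response.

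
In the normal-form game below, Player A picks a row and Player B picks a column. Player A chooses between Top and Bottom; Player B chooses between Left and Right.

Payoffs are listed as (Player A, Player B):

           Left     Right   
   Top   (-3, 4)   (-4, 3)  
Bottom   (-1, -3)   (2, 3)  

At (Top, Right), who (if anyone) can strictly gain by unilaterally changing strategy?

Both

Player A at (Top, Right) earns -4; deviating to Bottom yields 2 — a strict improvement.
Player B earns 3; deviating to Left yields 4 — a strict improvement.
Both Player A and Player B have strictly profitable deviations.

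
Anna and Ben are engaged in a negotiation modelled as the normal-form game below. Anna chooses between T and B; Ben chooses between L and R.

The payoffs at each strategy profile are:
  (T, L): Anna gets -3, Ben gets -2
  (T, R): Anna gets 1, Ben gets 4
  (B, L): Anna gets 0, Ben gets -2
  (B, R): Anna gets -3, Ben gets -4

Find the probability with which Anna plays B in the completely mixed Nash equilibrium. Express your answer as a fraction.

3/4

Let r be the probability that Anna plays T. In a completely mixed equilibrium, Ben must be indifferent between L and R.
Ben's expected payoff from L is −2r − 2(1−r); from R it is 4r − 4(1−r).
Setting these equal: -2 = 8r − 4, so r = 1/4.
Therefore Anna plays B with probability 1 − 1/4 = 3/4.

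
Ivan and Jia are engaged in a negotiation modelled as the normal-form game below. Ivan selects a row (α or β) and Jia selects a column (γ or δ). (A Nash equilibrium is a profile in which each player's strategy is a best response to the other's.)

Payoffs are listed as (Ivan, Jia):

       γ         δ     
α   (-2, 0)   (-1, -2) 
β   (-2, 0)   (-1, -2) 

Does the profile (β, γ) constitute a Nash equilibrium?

At (β, γ), Ivan earns -2; switching to α would give -2, so Ivan has no profitable deviation.
Jia earns 0; switching to δ would give -2, so Jia has no profitable deviation.
Neither player can gain by a unilateral deviation, so this profile is a Nash equilibrium.

Yes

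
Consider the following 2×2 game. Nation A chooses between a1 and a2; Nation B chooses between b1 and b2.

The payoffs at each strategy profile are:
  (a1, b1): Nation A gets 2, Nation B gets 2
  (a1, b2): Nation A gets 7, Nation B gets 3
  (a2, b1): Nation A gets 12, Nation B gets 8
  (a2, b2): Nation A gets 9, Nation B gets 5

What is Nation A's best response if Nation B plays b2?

a2

Against b2, Nation A earns 7 from a1 and 9 from a2.
So a2 is the best response.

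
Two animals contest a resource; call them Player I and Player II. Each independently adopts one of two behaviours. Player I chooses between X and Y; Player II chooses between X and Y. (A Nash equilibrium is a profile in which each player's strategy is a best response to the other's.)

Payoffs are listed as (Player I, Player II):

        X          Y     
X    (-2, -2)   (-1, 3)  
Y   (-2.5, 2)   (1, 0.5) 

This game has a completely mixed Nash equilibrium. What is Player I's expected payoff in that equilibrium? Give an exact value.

-9/5

First find y, the probability Player II plays X, from Player I's indifference between X and Y: −2y − (1−y) = −2.5y + (1−y), giving y = 4/5.
Since Player I is indifferent in equilibrium, Player I's expected payoff equals the payoff from either row against (4/5, 1/5). Using X: −2(4/5) − (1/5) = -9/5.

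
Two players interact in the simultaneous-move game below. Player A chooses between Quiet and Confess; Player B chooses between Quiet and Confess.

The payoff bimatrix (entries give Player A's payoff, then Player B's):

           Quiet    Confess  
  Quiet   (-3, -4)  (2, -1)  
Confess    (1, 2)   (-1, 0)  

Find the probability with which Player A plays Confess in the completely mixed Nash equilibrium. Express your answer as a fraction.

Let x be the probability that Player A plays Quiet. In a completely mixed equilibrium, Player B must be indifferent between Quiet and Confess.
Player B's expected payoff from Quiet is −4x + 2(1−x); from Confess it is −x.
Setting these equal: −6x + 2 = −x, so x = 2/5.
Therefore Player A plays Confess with probability 1 − 2/5 = 3/5.

3/5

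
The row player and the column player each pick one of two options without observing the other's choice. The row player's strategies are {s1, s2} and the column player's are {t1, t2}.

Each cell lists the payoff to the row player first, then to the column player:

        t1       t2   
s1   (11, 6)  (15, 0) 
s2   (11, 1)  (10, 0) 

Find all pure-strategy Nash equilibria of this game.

(s1, t1): the row player gets 11 ≥ 11 from s2, and the column player gets 6 ≥ 0 from t2 — Nash equilibrium.
(s1, t2): the column player prefers t1 (6 > 0) — not an equilibrium.
(s2, t1): the row player gets 11 ≥ 11 from s1, and the column player gets 1 ≥ 0 from t2 — Nash equilibrium.
(s2, t2): the row player prefers s1 (15 > 10); the column player prefers t1 (1 > 0) — not an equilibrium.

(s1, t1) and (s2, t1)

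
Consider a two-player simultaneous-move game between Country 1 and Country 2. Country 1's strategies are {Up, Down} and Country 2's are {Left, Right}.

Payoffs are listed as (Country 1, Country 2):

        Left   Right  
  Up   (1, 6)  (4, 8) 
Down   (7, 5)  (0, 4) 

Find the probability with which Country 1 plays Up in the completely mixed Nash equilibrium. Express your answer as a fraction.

Let p be the probability that Country 1 plays Up. In a completely mixed equilibrium, Country 2 must be indifferent between Left and Right.
Country 2's expected payoff from Left is 6p + 5(1−p); from Right it is 8p + 4(1−p).
Setting these equal: p + 5 = 4p + 4, so p = 1/3.

1/3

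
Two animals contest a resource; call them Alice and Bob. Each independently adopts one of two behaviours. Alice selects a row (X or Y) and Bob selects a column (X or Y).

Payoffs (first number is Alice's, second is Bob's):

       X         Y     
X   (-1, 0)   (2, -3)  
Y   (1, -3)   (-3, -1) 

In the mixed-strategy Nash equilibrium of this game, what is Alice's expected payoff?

-1/7

First find q, the probability Bob plays X, from Alice's indifference between X and Y: −q + 2(1−q) = q − 3(1−q), giving q = 5/7.
Since Alice is indifferent in equilibrium, Alice's expected payoff equals the payoff from either row against (5/7, 2/7). Using X: −(5/7) + 2(2/7) = -1/7.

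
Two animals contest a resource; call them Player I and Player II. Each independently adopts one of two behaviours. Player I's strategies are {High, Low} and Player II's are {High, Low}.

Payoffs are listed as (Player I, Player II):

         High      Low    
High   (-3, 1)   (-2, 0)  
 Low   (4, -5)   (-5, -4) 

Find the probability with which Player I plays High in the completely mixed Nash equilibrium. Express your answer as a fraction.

1/2

Let p be the probability that Player I plays High. In a completely mixed equilibrium, Player II must be indifferent between High and Low.
Player II's expected payoff from High is p − 5(1−p); from Low it is −4(1−p).
Setting these equal: 6p − 5 = 4p − 4, so p = 1/2.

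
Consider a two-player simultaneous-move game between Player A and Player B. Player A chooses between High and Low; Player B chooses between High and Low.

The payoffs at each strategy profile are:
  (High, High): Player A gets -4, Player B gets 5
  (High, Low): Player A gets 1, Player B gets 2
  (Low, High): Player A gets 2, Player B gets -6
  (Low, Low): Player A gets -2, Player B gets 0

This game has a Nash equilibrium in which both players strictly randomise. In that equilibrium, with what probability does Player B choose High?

1/3

Let q be the probability that Player B plays High. In a completely mixed equilibrium, Player A must be indifferent between High and Low.
Player A's expected payoff from High is −4q + (1−q); from Low it is 2q − 2(1−q).
Setting these equal: −5q + 1 = 4q − 2, so q = 1/3.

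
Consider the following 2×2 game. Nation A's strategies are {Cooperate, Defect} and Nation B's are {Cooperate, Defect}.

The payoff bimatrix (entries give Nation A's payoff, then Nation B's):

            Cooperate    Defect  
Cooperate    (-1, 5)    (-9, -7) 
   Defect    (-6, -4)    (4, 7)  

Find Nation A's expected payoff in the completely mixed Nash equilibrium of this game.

-29/9

First find q, the probability Nation B plays Cooperate, from Nation A's indifference between Cooperate and Defect: −q − 9(1−q) = −6q + 4(1−q), giving q = 13/18.
Since Nation A is indifferent in equilibrium, Nation A's expected payoff equals the payoff from either row against (13/18, 5/18). Using Cooperate: −(13/18) − 9(5/18) = -29/9.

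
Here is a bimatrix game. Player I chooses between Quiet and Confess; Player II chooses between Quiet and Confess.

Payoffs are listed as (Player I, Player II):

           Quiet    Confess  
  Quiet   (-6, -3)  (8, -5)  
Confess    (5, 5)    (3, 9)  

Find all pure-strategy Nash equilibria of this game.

none

(Quiet, Quiet): Player I prefers Confess (5 > -6) — not an equilibrium.
(Quiet, Confess): Player II prefers Quiet (-3 > -5) — not an equilibrium.
(Confess, Quiet): Player II prefers Confess (9 > 5) — not an equilibrium.
(Confess, Confess): Player I prefers Quiet (8 > 3) — not an equilibrium.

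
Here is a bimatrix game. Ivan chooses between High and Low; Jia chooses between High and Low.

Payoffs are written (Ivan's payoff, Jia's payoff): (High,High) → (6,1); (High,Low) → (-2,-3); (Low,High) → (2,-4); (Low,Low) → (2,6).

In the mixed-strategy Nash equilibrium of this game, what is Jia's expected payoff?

First find x, the probability Ivan plays High, from Jia's indifference between High and Low: x − 4(1−x) = −3x + 6(1−x), giving x = 5/7.
Since Jia is indifferent in equilibrium, Jia's expected payoff equals the payoff from either column against (5/7, 2/7). Using High: (5/7) − 4(2/7) = -3/7.

-3/7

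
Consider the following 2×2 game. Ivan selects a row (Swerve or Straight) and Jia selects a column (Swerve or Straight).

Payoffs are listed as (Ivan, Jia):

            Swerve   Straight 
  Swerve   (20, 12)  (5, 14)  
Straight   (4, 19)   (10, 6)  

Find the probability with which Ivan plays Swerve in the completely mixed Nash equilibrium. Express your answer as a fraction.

13/15

Let x be the probability that Ivan plays Swerve. In a completely mixed equilibrium, Jia must be indifferent between Swerve and Straight.
Jia's expected payoff from Swerve is 12x + 19(1−x); from Straight it is 14x + 6(1−x).
Setting these equal: −7x + 19 = 8x + 6, so x = 13/15.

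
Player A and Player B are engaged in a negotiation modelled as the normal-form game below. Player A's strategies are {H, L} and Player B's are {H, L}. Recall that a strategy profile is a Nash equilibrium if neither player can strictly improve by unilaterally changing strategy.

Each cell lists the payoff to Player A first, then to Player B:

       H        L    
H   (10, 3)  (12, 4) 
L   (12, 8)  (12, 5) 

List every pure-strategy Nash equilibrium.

(H, H): Player A prefers L (12 > 10); Player B prefers L (4 > 3) — not an equilibrium.
(H, L): Player A gets 12 ≥ 12 from L, and Player B gets 4 ≥ 3 from H — Nash equilibrium.
(L, H): Player A gets 12 ≥ 10 from H, and Player B gets 8 ≥ 5 from L — Nash equilibrium.
(L, L): Player B prefers H (8 > 5) — not an equilibrium.

(H, L) and (L, H)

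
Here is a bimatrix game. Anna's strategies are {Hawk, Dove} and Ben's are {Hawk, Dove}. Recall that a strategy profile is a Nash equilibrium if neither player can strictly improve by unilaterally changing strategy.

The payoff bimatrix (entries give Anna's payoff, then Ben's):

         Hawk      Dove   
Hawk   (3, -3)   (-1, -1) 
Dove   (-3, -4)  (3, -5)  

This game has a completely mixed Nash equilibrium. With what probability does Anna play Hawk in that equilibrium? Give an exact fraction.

Let p be the probability that Anna plays Hawk. In a completely mixed equilibrium, Ben must be indifferent between Hawk and Dove.
Ben's expected payoff from Hawk is −3p − 4(1−p); from Dove it is −p − 5(1−p).
Setting these equal: p − 4 = 4p − 5, so p = 1/3.

1/3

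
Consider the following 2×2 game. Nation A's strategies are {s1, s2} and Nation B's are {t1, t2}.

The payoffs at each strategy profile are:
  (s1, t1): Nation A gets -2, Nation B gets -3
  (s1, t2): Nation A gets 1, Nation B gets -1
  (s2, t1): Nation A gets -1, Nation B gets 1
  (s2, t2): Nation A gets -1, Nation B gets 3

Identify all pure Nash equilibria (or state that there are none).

(s1, t2)

(s1, t1): Nation A prefers s2 (-1 > -2); Nation B prefers t2 (-1 > -3) — not an equilibrium.
(s1, t2): Nation A gets 1 ≥ -1 from s2, and Nation B gets -1 ≥ -3 from t1 — Nash equilibrium.
(s2, t1): Nation B prefers t2 (3 > 1) — not an equilibrium.
(s2, t2): Nation A prefers s1 (1 > -1) — not an equilibrium.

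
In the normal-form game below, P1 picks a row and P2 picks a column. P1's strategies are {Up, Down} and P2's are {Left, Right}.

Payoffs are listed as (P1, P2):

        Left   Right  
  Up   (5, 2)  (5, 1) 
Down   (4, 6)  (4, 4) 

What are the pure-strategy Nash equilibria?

(Up, Left)

(Up, Left): P1 gets 5 ≥ 4 from Down, and P2 gets 2 ≥ 1 from Right — Nash equilibrium.
(Up, Right): P2 prefers Left (2 > 1) — not an equilibrium.
(Down, Left): P1 prefers Up (5 > 4) — not an equilibrium.
(Down, Right): P1 prefers Up (5 > 4); P2 prefers Left (6 > 4) — not an equilibrium.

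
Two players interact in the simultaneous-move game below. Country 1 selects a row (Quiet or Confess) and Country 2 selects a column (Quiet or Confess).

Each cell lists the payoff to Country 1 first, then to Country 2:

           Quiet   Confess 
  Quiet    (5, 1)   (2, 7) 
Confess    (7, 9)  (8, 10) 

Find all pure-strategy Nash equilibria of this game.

(Confess, Confess)

(Quiet, Quiet): Country 1 prefers Confess (7 > 5); Country 2 prefers Confess (7 > 1) — not an equilibrium.
(Quiet, Confess): Country 1 prefers Confess (8 > 2) — not an equilibrium.
(Confess, Quiet): Country 2 prefers Confess (10 > 9) — not an equilibrium.
(Confess, Confess): Country 1 gets 8 ≥ 2 from Quiet, and Country 2 gets 10 ≥ 9 from Quiet — Nash equilibrium.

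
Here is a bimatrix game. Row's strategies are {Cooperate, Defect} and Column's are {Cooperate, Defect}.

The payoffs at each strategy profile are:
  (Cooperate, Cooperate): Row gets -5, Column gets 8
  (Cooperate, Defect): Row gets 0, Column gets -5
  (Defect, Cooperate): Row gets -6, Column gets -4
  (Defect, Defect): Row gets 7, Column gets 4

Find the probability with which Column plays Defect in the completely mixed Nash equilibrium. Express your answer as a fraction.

Let c be the probability that Column plays Cooperate. In a completely mixed equilibrium, Row must be indifferent between Cooperate and Defect.
Row's expected payoff from Cooperate is −5c; from Defect it is −6c + 7(1−c).
Setting these equal: −5c = −13c + 7, so c = 7/8.
Therefore Column plays Defect with probability 1 − 7/8 = 1/8.

1/8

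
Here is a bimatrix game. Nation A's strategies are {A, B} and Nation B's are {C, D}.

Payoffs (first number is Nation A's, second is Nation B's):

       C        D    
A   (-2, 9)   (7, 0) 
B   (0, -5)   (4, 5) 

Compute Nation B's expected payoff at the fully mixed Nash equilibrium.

45/19

First find x, the probability Nation A plays A, from Nation B's indifference between C and D: 9x − 5(1−x) = 5(1−x), giving x = 10/19.
Since Nation B is indifferent in equilibrium, Nation B's expected payoff equals the payoff from either column against (10/19, 9/19). Using C: 9(10/19) − 5(9/19) = 45/19.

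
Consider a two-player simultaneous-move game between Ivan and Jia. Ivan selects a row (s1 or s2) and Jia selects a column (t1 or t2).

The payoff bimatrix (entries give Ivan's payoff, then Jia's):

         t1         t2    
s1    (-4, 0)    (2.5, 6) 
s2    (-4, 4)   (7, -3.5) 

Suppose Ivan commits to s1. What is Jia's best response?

t2

Against s1, Jia earns 0 from t1 and 6 from t2.
So t2 is the best response.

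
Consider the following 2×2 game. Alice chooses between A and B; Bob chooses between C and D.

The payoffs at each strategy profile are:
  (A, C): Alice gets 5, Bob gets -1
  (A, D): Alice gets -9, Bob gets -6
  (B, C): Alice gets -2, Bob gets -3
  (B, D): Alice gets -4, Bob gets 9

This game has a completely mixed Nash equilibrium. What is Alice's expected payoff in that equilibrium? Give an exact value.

First find q, the probability Bob plays C, from Alice's indifference between A and B: 5q − 9(1−q) = −2q − 4(1−q), giving q = 5/12.
Since Alice is indifferent in equilibrium, Alice's expected payoff equals the payoff from either row against (5/12, 7/12). Using A: 5(5/12) − 9(7/12) = -19/6.

-19/6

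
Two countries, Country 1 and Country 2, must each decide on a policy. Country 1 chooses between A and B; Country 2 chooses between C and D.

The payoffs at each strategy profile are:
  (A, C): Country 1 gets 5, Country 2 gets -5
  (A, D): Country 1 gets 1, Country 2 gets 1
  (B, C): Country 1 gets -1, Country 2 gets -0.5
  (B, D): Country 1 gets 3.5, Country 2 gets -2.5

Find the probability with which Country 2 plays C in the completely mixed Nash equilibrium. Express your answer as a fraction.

5/17

Let c be the probability that Country 2 plays C. In a completely mixed equilibrium, Country 1 must be indifferent between A and B.
Country 1's expected payoff from A is 5c + (1−c); from B it is −c + 3.5(1−c).
Setting these equal: 4c + 1 = −4.5c + 3.5, so c = 5/17.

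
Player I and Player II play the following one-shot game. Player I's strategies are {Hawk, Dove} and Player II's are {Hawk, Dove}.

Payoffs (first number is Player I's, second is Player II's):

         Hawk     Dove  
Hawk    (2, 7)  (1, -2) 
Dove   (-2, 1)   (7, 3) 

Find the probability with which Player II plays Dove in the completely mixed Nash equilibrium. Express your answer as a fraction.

Let q be the probability that Player II plays Hawk. In a completely mixed equilibrium, Player I must be indifferent between Hawk and Dove.
Player I's expected payoff from Hawk is 2q + (1−q); from Dove it is −2q + 7(1−q).
Setting these equal: q + 1 = −9q + 7, so q = 3/5.
Therefore Player II plays Dove with probability 1 − 3/5 = 2/5.

2/5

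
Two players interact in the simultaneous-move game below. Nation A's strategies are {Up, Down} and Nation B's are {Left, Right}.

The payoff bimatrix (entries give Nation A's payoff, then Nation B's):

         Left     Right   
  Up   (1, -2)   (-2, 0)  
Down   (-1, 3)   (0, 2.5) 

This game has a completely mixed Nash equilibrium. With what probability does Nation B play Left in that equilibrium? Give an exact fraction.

Let c be the probability that Nation B plays Left. In a completely mixed equilibrium, Nation A must be indifferent between Up and Down.
Nation A's expected payoff from Up is c − 2(1−c); from Down it is −c.
Setting these equal: 3c − 2 = −c, so c = 1/2.

1/2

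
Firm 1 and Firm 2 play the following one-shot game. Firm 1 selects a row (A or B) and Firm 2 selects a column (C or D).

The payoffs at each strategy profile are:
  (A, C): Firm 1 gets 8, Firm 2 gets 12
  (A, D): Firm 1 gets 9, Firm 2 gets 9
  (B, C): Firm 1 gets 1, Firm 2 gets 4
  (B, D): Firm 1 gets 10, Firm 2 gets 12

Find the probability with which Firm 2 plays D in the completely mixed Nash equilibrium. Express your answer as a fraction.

Let q be the probability that Firm 2 plays C. In a completely mixed equilibrium, Firm 1 must be indifferent between A and B.
Firm 1's expected payoff from A is 8q + 9(1−q); from B it is q + 10(1−q).
Setting these equal: −q + 9 = −9q + 10, so q = 1/8.
Therefore Firm 2 plays D with probability 1 − 1/8 = 7/8.

7/8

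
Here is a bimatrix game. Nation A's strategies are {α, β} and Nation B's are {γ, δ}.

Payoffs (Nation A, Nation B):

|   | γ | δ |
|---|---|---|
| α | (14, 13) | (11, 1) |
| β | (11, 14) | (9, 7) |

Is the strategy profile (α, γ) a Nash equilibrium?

At (α, γ), Nation A earns 14; switching to β would give 11, so Nation A has no profitable deviation.
Nation B earns 13; switching to δ would give 1, so Nation B has no profitable deviation.
Neither player can gain by a unilateral deviation, so this profile is a Nash equilibrium.

Yes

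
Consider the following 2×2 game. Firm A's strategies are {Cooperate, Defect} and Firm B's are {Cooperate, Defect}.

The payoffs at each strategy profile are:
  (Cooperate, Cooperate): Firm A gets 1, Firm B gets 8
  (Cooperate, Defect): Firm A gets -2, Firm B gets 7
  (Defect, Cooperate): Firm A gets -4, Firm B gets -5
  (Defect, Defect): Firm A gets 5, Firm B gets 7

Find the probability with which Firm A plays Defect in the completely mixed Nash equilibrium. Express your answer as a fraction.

1/13

Let p be the probability that Firm A plays Cooperate. In a completely mixed equilibrium, Firm B must be indifferent between Cooperate and Defect.
Firm B's expected payoff from Cooperate is 8p − 5(1−p); from Defect it is 7p + 7(1−p).
Setting these equal: 13p − 5 = 7, so p = 12/13.
Therefore Firm A plays Defect with probability 1 − 12/13 = 1/13.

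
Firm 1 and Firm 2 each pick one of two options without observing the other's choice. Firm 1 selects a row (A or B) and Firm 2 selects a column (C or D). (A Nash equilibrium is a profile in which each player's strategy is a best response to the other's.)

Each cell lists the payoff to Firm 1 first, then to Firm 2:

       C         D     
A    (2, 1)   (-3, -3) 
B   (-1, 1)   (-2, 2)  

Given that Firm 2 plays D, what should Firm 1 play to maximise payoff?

Against D, Firm 1 earns -3 from A and -2 from B.
So B is the best response.

B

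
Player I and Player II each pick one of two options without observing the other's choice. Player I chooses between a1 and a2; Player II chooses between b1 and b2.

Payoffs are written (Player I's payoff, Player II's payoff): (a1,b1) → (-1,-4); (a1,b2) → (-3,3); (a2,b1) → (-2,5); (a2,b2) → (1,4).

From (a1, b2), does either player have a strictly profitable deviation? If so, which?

Player I at (a1, b2) earns -3; deviating to a2 yields 1 — a strict improvement.
Player II earns 3; deviating to b1 yields -4 — not better.
Only Player I has a strictly profitable deviation.

Player I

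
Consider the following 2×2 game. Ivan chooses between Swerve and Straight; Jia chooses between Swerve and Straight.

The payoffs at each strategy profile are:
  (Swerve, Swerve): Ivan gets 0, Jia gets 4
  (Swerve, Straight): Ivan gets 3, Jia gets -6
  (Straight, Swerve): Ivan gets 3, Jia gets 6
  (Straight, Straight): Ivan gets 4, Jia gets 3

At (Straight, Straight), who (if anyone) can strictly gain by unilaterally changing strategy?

Ivan at (Straight, Straight) earns 4; deviating to Swerve yields 3 — not better.
Jia earns 3; deviating to Swerve yields 6 — a strict improvement.
Only Jia has a strictly profitable deviation.

Jia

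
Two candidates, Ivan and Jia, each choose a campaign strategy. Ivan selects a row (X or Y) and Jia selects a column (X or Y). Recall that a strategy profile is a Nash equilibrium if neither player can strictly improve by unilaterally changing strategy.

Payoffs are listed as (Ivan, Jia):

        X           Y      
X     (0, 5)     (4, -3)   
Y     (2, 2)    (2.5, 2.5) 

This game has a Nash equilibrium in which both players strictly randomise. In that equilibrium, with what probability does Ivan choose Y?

16/17

Let p be the probability that Ivan plays X. In a completely mixed equilibrium, Jia must be indifferent between X and Y.
Jia's expected payoff from X is 5p + 2(1−p); from Y it is −3p + 2.5(1−p).
Setting these equal: 3p + 2 = −5.5p + 2.5, so p = 1/17.
Therefore Ivan plays Y with probability 1 − 1/17 = 16/17.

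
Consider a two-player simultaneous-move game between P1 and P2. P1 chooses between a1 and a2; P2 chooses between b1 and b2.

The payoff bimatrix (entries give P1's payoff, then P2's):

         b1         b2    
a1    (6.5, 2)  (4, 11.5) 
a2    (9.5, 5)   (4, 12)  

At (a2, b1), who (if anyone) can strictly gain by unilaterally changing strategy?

P1 at (a2, b1) earns 9.5; deviating to a1 yields 6.5 — not better.
P2 earns 5; deviating to b2 yields 12 — a strict improvement.
Only P2 has a strictly profitable deviation.

P2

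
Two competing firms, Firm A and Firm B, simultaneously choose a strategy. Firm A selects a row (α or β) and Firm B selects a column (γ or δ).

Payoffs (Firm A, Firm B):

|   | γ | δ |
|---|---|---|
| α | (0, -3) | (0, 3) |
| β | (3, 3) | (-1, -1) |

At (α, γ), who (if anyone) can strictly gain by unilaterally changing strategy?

Both

Firm A at (α, γ) earns 0; deviating to β yields 3 — a strict improvement.
Firm B earns -3; deviating to δ yields 3 — a strict improvement.
Both Firm A and Firm B have strictly profitable deviations.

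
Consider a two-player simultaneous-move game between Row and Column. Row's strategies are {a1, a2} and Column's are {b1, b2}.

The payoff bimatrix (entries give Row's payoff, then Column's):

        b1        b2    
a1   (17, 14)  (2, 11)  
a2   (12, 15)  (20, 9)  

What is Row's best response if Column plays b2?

Against b2, Row earns 2 from a1 and 20 from a2.
So a2 is the best response.

a2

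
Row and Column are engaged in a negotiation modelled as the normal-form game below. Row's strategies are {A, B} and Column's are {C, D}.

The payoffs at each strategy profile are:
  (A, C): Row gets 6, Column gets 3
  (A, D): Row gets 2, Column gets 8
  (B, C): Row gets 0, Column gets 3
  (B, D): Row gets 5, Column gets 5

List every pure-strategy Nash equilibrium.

(A, C): Column prefers D (8 > 3) — not an equilibrium.
(A, D): Row prefers B (5 > 2) — not an equilibrium.
(B, C): Row prefers A (6 > 0); Column prefers D (5 > 3) — not an equilibrium.
(B, D): Row gets 5 ≥ 2 from A, and Column gets 5 ≥ 3 from C — Nash equilibrium.

(B, D)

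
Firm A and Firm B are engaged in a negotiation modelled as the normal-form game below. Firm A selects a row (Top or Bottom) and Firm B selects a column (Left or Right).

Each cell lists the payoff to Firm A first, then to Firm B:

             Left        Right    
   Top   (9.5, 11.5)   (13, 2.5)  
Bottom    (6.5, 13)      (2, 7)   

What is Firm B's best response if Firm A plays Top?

Against Top, Firm B earns 11.5 from Left and 2.5 from Right.
So Left is the best response.

Left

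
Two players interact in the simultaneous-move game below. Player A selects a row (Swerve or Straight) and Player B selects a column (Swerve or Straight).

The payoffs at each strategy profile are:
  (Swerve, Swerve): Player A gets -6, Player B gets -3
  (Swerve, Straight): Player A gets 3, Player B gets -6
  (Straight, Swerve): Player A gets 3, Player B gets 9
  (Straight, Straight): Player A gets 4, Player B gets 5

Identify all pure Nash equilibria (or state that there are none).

(Swerve, Swerve): Player A prefers Straight (3 > -6) — not an equilibrium.
(Swerve, Straight): Player A prefers Straight (4 > 3); Player B prefers Swerve (-3 > -6) — not an equilibrium.
(Straight, Swerve): Player A gets 3 ≥ -6 from Swerve, and Player B gets 9 ≥ 5 from Straight — Nash equilibrium.
(Straight, Straight): Player B prefers Swerve (9 > 5) — not an equilibrium.

(Straight, Swerve)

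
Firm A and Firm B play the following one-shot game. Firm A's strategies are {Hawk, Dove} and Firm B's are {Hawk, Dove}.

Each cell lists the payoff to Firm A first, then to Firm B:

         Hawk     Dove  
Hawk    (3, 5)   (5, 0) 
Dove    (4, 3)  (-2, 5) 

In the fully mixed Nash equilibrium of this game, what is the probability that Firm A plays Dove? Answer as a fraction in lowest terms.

5/7

Let r be the probability that Firm A plays Hawk. In a completely mixed equilibrium, Firm B must be indifferent between Hawk and Dove.
Firm B's expected payoff from Hawk is 5r + 3(1−r); from Dove it is 5(1−r).
Setting these equal: 2r + 3 = −5r + 5, so r = 2/7.
Therefore Firm A plays Dove with probability 1 − 2/7 = 5/7.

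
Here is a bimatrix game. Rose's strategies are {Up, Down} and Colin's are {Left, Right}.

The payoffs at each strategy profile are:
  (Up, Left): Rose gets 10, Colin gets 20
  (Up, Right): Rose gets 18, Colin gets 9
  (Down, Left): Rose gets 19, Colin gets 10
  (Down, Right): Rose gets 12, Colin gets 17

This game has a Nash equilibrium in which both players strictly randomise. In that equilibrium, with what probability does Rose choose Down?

Let r be the probability that Rose plays Up. In a completely mixed equilibrium, Colin must be indifferent between Left and Right.
Colin's expected payoff from Left is 20r + 10(1−r); from Right it is 9r + 17(1−r).
Setting these equal: 10r + 10 = −8r + 17, so r = 7/18.
Therefore Rose plays Down with probability 1 − 7/18 = 11/18.

11/18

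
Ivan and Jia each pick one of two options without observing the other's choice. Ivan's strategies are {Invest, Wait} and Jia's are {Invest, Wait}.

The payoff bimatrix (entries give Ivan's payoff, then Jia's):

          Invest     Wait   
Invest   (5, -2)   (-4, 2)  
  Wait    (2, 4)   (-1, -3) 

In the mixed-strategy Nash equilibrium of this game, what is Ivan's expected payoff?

First find y, the probability Jia plays Invest, from Ivan's indifference between Invest and Wait: 5y − 4(1−y) = 2y − (1−y), giving y = 1/2.
Since Ivan is indifferent in equilibrium, Ivan's expected payoff equals the payoff from either row against (1/2, 1/2). Using Invest: 5(1/2) − 4(1/2) = 1/2.

1/2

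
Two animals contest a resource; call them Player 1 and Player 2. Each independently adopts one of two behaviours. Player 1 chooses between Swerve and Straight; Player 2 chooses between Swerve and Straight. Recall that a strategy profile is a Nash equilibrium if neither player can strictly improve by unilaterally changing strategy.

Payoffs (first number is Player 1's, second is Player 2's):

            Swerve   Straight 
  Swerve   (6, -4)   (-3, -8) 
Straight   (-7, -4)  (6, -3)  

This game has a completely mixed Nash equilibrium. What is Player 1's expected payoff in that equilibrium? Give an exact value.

15/22

First find q, the probability Player 2 plays Swerve, from Player 1's indifference between Swerve and Straight: 6q − 3(1−q) = −7q + 6(1−q), giving q = 9/22.
Since Player 1 is indifferent in equilibrium, Player 1's expected payoff equals the payoff from either row against (9/22, 13/22). Using Swerve: 6(9/22) − 3(13/22) = 15/22.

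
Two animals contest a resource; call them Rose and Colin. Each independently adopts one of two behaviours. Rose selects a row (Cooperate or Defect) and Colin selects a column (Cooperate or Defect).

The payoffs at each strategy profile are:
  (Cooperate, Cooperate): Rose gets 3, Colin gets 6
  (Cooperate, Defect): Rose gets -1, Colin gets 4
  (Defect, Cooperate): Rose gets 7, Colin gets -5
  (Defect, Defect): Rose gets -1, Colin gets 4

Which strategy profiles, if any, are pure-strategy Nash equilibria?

(Cooperate, Cooperate): Rose prefers Defect (7 > 3) — not an equilibrium.
(Cooperate, Defect): Colin prefers Cooperate (6 > 4) — not an equilibrium.
(Defect, Cooperate): Colin prefers Defect (4 > -5) — not an equilibrium.
(Defect, Defect): Rose gets -1 ≥ -1 from Cooperate, and Colin gets 4 ≥ -5 from Cooperate — Nash equilibrium.

(Defect, Defect)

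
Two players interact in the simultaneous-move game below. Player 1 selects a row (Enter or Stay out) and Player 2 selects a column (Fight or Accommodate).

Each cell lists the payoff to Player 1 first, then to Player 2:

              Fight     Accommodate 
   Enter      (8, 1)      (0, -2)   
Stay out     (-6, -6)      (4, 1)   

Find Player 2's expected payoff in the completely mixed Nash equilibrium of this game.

-11/10

First find p, the probability Player 1 plays Enter, from Player 2's indifference between Fight and Accommodate: p − 6(1−p) = −2p + (1−p), giving p = 7/10.
Since Player 2 is indifferent in equilibrium, Player 2's expected payoff equals the payoff from either column against (7/10, 3/10). Using Fight: (7/10) − 6(3/10) = -11/10.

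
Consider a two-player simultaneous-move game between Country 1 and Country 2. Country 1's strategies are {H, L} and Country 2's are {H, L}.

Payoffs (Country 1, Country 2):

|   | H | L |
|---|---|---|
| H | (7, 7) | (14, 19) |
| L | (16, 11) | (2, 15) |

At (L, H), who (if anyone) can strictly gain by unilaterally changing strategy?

Country 1 at (L, H) earns 16; deviating to H yields 7 — not better.
Country 2 earns 11; deviating to L yields 15 — a strict improvement.
Only Country 2 has a strictly profitable deviation.

Country 2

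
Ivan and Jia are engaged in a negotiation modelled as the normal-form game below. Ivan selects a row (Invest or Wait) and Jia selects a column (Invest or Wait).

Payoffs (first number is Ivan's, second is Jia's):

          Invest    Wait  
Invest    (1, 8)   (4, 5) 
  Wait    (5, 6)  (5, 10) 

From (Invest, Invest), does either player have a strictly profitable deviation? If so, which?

Ivan

Ivan at (Invest, Invest) earns 1; deviating to Wait yields 5 — a strict improvement.
Jia earns 8; deviating to Wait yields 5 — not better.
Only Ivan has a strictly profitable deviation.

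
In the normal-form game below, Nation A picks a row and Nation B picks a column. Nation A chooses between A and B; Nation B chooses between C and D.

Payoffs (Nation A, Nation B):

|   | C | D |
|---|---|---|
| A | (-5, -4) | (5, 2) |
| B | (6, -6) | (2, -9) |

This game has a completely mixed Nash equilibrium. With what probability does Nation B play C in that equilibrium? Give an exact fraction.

3/14

Let q be the probability that Nation B plays C. In a completely mixed equilibrium, Nation A must be indifferent between A and B.
Nation A's expected payoff from A is −5q + 5(1−q); from B it is 6q + 2(1−q).
Setting these equal: −10q + 5 = 4q + 2, so q = 3/14.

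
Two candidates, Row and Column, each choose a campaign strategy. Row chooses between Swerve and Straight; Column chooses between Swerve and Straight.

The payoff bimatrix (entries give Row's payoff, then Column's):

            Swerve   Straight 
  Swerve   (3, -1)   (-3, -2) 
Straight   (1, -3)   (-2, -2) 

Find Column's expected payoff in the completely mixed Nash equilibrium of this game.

First find x, the probability Row plays Swerve, from Column's indifference between Swerve and Straight: −x − 3(1−x) = −2x − 2(1−x), giving x = 1/2.
Since Column is indifferent in equilibrium, Column's expected payoff equals the payoff from either column against (1/2, 1/2). Using Swerve: −(1/2) − 3(1/2) = -2.

-2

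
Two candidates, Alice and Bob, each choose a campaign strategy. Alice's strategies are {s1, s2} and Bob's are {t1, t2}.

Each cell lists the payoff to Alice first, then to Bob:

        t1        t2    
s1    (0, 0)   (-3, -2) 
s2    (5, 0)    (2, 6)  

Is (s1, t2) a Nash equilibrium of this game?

No

At (s1, t2), Alice earns -3; switching to s2 would give 2, so Alice would deviate.
Bob earns -2; switching to t1 would give 0, so Bob would deviate.
Since at least one player can profitably deviate, this is not a Nash equilibrium.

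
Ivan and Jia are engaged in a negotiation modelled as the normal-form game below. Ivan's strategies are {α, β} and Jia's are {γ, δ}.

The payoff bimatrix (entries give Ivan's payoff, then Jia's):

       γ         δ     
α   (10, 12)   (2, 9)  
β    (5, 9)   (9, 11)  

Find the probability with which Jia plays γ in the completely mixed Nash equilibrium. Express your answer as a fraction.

Let c be the probability that Jia plays γ. In a completely mixed equilibrium, Ivan must be indifferent between α and β.
Ivan's expected payoff from α is 10c + 2(1−c); from β it is 5c + 9(1−c).
Setting these equal: 8c + 2 = −4c + 9, so c = 7/12.

7/12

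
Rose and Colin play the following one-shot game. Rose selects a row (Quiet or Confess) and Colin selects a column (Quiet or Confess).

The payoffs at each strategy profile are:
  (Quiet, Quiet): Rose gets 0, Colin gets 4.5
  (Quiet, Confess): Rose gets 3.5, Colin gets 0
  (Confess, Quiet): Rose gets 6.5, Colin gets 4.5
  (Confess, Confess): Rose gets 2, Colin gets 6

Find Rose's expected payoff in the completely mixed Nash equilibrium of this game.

91/32

First find q, the probability Colin plays Quiet, from Rose's indifference between Quiet and Confess: 3.5(1−q) = 6.5q + 2(1−q), giving q = 3/16.
Since Rose is indifferent in equilibrium, Rose's expected payoff equals the payoff from either row against (3/16, 13/16). Using Quiet: 3.5(13/16) = 91/32.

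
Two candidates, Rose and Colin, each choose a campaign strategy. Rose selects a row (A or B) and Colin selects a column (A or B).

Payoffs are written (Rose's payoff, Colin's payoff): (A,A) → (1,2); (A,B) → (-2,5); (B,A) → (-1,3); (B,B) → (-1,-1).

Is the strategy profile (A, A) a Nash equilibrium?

At (A, A), Rose earns 1; switching to B would give -1, so Rose has no profitable deviation.
Colin earns 2; switching to B would give 5, so Colin would deviate.
Since at least one player can profitably deviate, this is not a Nash equilibrium.

No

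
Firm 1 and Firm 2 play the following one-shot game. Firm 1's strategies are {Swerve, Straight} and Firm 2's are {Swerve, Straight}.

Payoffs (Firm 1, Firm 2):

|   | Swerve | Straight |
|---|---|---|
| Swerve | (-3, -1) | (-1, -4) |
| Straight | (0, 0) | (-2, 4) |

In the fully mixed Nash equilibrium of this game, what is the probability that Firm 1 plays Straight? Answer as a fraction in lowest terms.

3/7

Let r be the probability that Firm 1 plays Swerve. In a completely mixed equilibrium, Firm 2 must be indifferent between Swerve and Straight.
Firm 2's expected payoff from Swerve is −r; from Straight it is −4r + 4(1−r).
Setting these equal: −r = −8r + 4, so r = 4/7.
Therefore Firm 1 plays Straight with probability 1 − 4/7 = 3/7.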